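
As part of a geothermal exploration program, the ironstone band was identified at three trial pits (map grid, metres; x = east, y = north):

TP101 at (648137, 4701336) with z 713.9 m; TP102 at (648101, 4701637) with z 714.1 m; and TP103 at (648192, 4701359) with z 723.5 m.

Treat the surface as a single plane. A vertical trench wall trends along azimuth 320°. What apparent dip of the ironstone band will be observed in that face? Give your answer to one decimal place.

5.2°

Two edge vectors: TP101→TP102 = (-36, 301, 0.2), TP101→TP103 = (55, 23, 9.6).
Normal n = (TP101→TP102) × (TP101→TP103) = (2885, 356.6, -17383).
So ∂z/∂x = −n_x/n_z = 0.16597 and ∂z/∂y = −n_y/n_z = 0.02051.
Unit vector along 320° is (sin 320°, cos 320°) = (-0.6428, 0.7660).
Slope in that direction = a·(-0.6428) + b·(0.7660) = −0.09097.
Apparent dip = arctan|0.09097| = 5.2° (true dip is 9.5°, so apparent ≤ true as expected).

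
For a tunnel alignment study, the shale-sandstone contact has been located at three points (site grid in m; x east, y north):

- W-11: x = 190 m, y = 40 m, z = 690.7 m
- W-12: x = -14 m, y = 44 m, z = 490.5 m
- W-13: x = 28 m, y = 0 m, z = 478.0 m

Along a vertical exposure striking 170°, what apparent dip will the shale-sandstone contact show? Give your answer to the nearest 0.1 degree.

Two edge vectors: W-11→W-12 = (-204, 4, -200.2), W-11→W-13 = (-162, -40, -212.7).
Normal n = (W-11→W-12) × (W-11→W-13) = (-8858.8, -10958.4, 8808).
So ∂z/∂x = −n_x/n_z = 1.00577 and ∂z/∂y = −n_y/n_z = 1.24414.
Unit vector along 170° is (sin 170°, cos 170°) = (0.1736, -0.9848).
Slope in that direction = a·(0.1736) + b·(-0.9848) = −1.05059.
Apparent dip = arctan|1.05059| = 46.4° (true dip is 58.0°, so apparent ≤ true as expected).

46.4°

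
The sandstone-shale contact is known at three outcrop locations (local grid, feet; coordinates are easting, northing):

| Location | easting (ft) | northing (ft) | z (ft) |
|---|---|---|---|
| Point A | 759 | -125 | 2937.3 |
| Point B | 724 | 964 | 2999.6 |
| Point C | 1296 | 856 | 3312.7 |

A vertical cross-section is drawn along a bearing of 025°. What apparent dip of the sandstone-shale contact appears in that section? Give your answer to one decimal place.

Let the plane be z = a·easting + b·northing + c.
Point B−Point A: −35a + 1089b = 62.3;  Point C−Point A: 537a + 981b = 375.4.
Solving gives a = 0.56159, b = 0.07526.
Unit vector along 025° is (sin 25°, cos 25°) = (0.4226, 0.9063).
Slope in that direction = a·(0.4226) + b·(0.9063) = 0.30554.
Apparent dip = arctan|0.30554| = 17.0° (true dip is 29.5°, so apparent ≤ true as expected).

17.0°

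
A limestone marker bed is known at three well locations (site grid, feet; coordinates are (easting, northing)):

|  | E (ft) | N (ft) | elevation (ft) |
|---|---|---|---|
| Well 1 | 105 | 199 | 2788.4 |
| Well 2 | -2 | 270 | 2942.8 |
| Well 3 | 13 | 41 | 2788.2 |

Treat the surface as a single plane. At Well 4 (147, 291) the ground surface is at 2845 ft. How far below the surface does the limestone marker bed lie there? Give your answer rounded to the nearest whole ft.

44 ft

Let the plane be z = a·E + b·N + c.
Well 2−Well 1: −107a + 71b = 154.4;  Well 3−Well 1: −92a − 158b = −0.2.
Solving gives a = −1.04023, b = 0.60697.
Then c = 2788.4 − a·105 − b·199 = 2776.84.
At (147, 291): z_contact = −152.9 + 176.6 + 2776.84 = 2800.6 ft.
Depth below ground = 2845 − 2800.6 = 44 ft.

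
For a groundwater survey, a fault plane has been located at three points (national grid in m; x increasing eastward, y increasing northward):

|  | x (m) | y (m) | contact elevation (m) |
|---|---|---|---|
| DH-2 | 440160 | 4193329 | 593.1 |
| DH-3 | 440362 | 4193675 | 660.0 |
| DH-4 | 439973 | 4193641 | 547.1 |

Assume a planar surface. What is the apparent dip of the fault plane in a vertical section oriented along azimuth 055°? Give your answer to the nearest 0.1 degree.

Let the plane be z = a·x + b·y + c.
DH-3−DH-2: 202a + 346b = 66.9;  DH-4−DH-2: −187a + 312b = −46.
Solving gives a = 0.28803, b = 0.02520.
Unit vector along 055° is (sin 55°, cos 55°) = (0.8192, 0.5736).
Slope in that direction = a·(0.8192) + b·(0.5736) = 0.25039.
Apparent dip = arctan|0.25039| = 14.1° (true dip is 16.1°, so apparent ≤ true as expected).

14.1°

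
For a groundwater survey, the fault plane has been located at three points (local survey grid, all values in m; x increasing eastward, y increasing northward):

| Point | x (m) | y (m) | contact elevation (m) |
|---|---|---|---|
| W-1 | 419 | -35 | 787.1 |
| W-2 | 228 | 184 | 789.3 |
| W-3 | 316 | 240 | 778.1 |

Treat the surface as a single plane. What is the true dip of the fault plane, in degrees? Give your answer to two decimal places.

6.15°

Two edge vectors: W-1→W-2 = (-191, 219, 2.2), W-1→W-3 = (-103, 275, -9).
Normal n = (W-1→W-2) × (W-1→W-3) = (-2576, -1945.6, -29968).
So ∂z/∂x = −n_x/n_z = −0.08596 and ∂z/∂y = −n_y/n_z = −0.06492.
Gradient magnitude |∇z| = √(a² + b²) = √(0.00739 + 0.00421) = 0.10772.
True dip = arctan(0.10772) = 6.15°, dipping toward NE (azimuth ≈ 053°).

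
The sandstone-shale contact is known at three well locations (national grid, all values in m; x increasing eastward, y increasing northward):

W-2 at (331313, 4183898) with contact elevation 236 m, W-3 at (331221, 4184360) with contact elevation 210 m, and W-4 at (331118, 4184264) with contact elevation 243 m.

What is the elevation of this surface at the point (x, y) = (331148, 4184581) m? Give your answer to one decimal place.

Two edge vectors: W-2→W-3 = (-92, 462, -26), W-2→W-4 = (-195, 366, 7).
Normal n = (W-2→W-3) × (W-2→W-4) = (12750, 5714, 56418).
So ∂z/∂x = −n_x/n_z = −0.225991705 and ∂z/∂y = −n_y/n_z = −0.101279733.
Intercept c from W-2: 236 + 74873.99 + 423744.07 = 498854.06.
At (331148, 4184581): z = −74836.7 − 423813.2 + 498854.06 = 204.1 m.

204.1 m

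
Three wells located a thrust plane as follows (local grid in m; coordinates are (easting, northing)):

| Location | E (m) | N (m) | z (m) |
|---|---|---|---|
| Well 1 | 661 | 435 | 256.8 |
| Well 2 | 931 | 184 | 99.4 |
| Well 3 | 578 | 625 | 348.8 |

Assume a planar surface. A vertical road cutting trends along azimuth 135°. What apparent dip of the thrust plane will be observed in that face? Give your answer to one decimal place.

23.3°

Two edge vectors: Well 1→Well 2 = (270, -251, -157.4), Well 1→Well 3 = (-83, 190, 92).
Normal n = (Well 1→Well 2) × (Well 1→Well 3) = (6814, -11775.8, 30467).
So ∂z/∂E = −n_x/n_z = −0.22365 and ∂z/∂N = −n_y/n_z = 0.38651.
Unit vector along 135° is (sin 135°, cos 135°) = (0.7071, -0.7071).
Slope in that direction = a·(0.7071) + b·(-0.7071) = −0.43145.
Apparent dip = arctan|0.43145| = 23.3° (true dip is 24.1°, so apparent ≤ true as expected).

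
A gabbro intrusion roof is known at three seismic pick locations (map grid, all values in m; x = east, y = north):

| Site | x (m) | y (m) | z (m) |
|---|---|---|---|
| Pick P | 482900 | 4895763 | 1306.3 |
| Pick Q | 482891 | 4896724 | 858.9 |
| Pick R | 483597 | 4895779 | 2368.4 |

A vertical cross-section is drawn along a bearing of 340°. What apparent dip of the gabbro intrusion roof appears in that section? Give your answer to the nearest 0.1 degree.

43.5°

Two edge vectors: Pick P→Pick Q = (-9, 961, -447.4), Pick P→Pick R = (697, 16, 1062.1).
Normal n = (Pick P→Pick Q) × (Pick P→Pick R) = (1027836.5, -302278.9, -669961).
So ∂z/∂x = −n_x/n_z = 1.53417 and ∂z/∂y = −n_y/n_z = −0.45119.
Unit vector along 340° is (sin 340°, cos 340°) = (-0.3420, 0.9397).
Slope in that direction = a·(-0.3420) + b·(0.9397) = −0.94870.
Apparent dip = arctan|0.94870| = 43.5° (true dip is 58.0°, so apparent ≤ true as expected).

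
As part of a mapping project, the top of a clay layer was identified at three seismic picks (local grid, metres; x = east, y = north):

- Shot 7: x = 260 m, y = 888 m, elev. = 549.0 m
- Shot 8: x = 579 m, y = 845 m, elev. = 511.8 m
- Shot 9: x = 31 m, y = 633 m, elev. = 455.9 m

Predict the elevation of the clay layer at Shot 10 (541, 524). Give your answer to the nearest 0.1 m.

Two edge vectors: Shot 7→Shot 8 = (319, -43, -37.2), Shot 7→Shot 9 = (-229, -255, -93.1).
Normal n = (Shot 7→Shot 8) × (Shot 7→Shot 9) = (-5482.7, 38217.7, -91192).
So ∂z/∂x = −n_x/n_z = −0.06012 and ∂z/∂y = −n_y/n_z = 0.41909.
Intercept c from Shot 7: 549 + 15.63 − 372.15 = 192.48.
At (541, 524): z = −32.5 + 219.6 + 192.48 = 379.6 m.

379.6 m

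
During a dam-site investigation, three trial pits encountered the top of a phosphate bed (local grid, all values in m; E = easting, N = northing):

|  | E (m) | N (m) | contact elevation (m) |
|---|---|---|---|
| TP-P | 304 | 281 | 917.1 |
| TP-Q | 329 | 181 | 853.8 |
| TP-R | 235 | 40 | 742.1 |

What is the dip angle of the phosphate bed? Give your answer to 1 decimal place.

Two edge vectors: TP-P→TP-Q = (25, -100, -63.3), TP-P→TP-R = (-69, -241, -175).
Normal n = (TP-P→TP-Q) × (TP-P→TP-R) = (2244.7, 8742.7, -12925).
So ∂z/∂E = −n_x/n_z = 0.17367 and ∂z/∂N = −n_y/n_z = 0.67642.
Gradient magnitude |∇z| = √(a² + b²) = √(0.03016 + 0.45754) = 0.69836.
True dip = arctan(0.69836) = 34.9°, dipping toward SSW (azimuth ≈ 194°).

34.9°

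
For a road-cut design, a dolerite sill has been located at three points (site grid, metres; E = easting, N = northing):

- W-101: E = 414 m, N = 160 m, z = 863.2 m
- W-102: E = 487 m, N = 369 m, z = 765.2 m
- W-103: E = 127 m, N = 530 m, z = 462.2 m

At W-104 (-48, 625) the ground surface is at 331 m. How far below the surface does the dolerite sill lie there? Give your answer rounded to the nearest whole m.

27 m

Let the plane be z = a·E + b·N + c.
W-102−W-101: 73a + 209b = −98;  W-103−W-101: −287a + 370b = −401.
Solving gives a = 0.54658, b = −0.65981.
Then c = 863.2 − a·414 − b·160 = 742.48.
At (-48, 625): z_contact = −26.2 − 412.4 + 742.48 = 303.9 m.
Depth below ground = 331 − 303.9 = 27 m.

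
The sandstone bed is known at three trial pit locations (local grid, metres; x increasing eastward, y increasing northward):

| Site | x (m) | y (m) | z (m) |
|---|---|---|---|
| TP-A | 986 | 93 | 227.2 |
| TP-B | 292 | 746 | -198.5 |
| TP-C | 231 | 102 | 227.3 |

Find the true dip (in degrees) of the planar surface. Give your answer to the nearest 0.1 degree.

33.4°

Let the plane be z = a·x + b·y + c.
TP-B−TP-A: −694a + 653b = −425.7;  TP-C−TP-A: −755a + 9b = 0.1.
Solving gives a = −0.00801, b = −0.66042.
Gradient magnitude |∇z| = √(a² + b²) = √(0.00006 + 0.43616) = 0.66047.
True dip = arctan(0.66047) = 33.4°, dipping toward N (azimuth ≈ 001°).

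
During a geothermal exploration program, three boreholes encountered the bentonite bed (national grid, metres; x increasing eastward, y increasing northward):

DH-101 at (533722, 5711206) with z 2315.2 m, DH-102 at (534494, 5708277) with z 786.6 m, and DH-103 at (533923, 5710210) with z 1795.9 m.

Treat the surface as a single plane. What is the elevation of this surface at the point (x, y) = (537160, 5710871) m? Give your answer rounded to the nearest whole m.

Let the plane be z = a·x + b·y + c.
DH-102−DH-101: 772a − 2929b = −1528.6;  DH-103−DH-101: 201a − 996b = −519.3.
Solving gives a = −0.00808012, b = 0.51975492.
Then c = 2315.2 − a·533722 − b·5711206 = −2961799.66.
At (537160, 5710871): z = −4340.3 + 2968253.3 − 2961799.66 = 2113.3 m.

2113 m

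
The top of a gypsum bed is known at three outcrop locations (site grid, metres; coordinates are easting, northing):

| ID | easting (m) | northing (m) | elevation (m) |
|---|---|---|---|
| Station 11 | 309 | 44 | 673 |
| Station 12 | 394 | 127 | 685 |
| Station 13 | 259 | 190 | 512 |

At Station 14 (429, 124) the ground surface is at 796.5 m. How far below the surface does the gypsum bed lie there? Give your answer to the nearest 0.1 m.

Two edge vectors: Station 11→Station 12 = (85, 83, 12), Station 11→Station 13 = (-50, 146, -161).
Normal n = (Station 11→Station 12) × (Station 11→Station 13) = (-15115, 13085, 16560).
So ∂z/∂easting = −n_x/n_z = 0.91274 and ∂z/∂northing = −n_y/n_z = −0.79016.
Intercept c from Station 11: 673 − 282.04 + 34.77 = 425.73.
At (429, 124): z_contact = 391.57 − 97.98 + 425.73 = 719.32 m.
Depth below ground = 796.5 − 719.32 = 77.2 m.

77.2 m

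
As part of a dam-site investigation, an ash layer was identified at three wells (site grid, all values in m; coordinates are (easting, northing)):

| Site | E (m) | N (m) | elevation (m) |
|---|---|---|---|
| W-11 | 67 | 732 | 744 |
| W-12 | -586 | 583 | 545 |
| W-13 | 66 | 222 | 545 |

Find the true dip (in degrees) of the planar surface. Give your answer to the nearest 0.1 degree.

24.0°

Two edge vectors: W-11→W-12 = (-653, -149, -199), W-11→W-13 = (-1, -510, -199).
Normal n = (W-11→W-12) × (W-11→W-13) = (-71839, -129748, 332881).
So ∂z/∂E = −n_x/n_z = 0.21581 and ∂z/∂N = −n_y/n_z = 0.38977.
Gradient magnitude |∇z| = √(a² + b²) = √(0.04657 + 0.15192) = 0.44553.
True dip = arctan(0.44553) = 24.0°, dipping toward SSW (azimuth ≈ 209°).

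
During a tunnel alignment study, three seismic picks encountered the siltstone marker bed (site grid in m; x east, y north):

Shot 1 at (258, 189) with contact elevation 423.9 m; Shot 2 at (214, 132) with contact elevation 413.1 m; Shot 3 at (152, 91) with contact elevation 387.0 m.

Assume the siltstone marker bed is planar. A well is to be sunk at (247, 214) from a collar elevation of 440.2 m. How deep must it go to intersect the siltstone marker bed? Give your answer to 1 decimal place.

Let the plane be z = a·x + b·y + c.
Shot 2−Shot 1: −44a − 57b = −10.8;  Shot 3−Shot 1: −106a − 98b = −36.9.
Solving gives a = 0.60399, b = −0.27676.
Then c = 423.9 − a·258 − b·189 = 320.38.
At (247, 214): z_contact = 149.19 − 59.23 + 320.38 = 410.34 m.
Depth below ground = 440.2 − 410.34 = 29.9 m.

29.9 m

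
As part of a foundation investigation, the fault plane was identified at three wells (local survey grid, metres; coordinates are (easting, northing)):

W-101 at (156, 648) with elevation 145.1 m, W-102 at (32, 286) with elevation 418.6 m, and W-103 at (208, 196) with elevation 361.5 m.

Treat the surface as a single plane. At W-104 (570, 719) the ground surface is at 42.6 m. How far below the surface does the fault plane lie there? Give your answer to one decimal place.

Let the plane be z = a·E + b·N + c.
W-102−W-101: −124a − 362b = 273.5;  W-103−W-101: 52a − 452b = 216.4.
Solving gives a = −0.60483, b = −0.54834.
Then c = 145.1 − a·156 − b·648 = 594.78.
At (570, 719): z_contact = −344.76 − 394.26 + 594.78 = -144.23 m.
Depth below ground = 42.6 − (-144.23) = 186.8 m.

186.8 m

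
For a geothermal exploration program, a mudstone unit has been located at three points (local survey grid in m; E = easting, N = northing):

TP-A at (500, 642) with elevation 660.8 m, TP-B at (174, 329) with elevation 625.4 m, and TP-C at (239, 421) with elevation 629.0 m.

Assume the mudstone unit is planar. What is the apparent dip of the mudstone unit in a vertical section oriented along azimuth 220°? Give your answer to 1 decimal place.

3.0°

Let the plane be z = a·E + b·N + c.
TP-B−TP-A: −326a − 313b = −35.4;  TP-C−TP-A: −261a − 221b = −31.8.
Solving gives a = 0.22079, b = −0.11687.
Unit vector along 220° is (sin 220°, cos 220°) = (-0.6428, -0.7660).
Slope in that direction = a·(-0.6428) + b·(-0.7660) = −0.05240.
Apparent dip = arctan|0.05240| = 3.0° (true dip is 14.0°, so apparent ≤ true as expected).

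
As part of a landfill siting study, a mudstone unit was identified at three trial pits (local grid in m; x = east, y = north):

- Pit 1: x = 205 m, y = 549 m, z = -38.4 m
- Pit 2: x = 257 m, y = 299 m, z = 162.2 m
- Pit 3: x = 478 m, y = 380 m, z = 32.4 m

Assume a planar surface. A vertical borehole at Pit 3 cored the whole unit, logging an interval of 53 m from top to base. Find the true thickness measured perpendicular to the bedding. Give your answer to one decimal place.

39.4 m

Let the plane be z = a·x + b·y + c.
Pit 2−Pit 1: 52a − 250b = 200.6;  Pit 3−Pit 1: 273a − 169b = 70.8.
Solving gives a = −0.27247, b = −0.85907.
|∇z| = √(a²+b²) = 0.90125, so dip δ = arctan(0.90125) = 42.03°.
True thickness = vertical thickness × cos δ = 53 × cos 42.03° = 39.4 m.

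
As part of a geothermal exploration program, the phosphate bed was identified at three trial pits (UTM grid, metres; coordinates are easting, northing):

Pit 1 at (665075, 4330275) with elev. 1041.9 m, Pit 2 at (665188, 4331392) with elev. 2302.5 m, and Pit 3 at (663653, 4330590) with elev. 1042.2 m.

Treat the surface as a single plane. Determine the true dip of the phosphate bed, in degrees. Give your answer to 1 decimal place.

Let the plane be z = a·easting + b·northing + c.
Pit 2−Pit 1: 113a + 1117b = 1260.6;  Pit 3−Pit 1: −1422a + 315b = 0.3.
Solving gives a = 0.24431, b = 1.10384.
Gradient magnitude |∇z| = √(a² + b²) = √(0.05969 + 1.21847) = 1.13056.
True dip = arctan(1.13056) = 48.5°, dipping toward SSW (azimuth ≈ 192°).

48.5°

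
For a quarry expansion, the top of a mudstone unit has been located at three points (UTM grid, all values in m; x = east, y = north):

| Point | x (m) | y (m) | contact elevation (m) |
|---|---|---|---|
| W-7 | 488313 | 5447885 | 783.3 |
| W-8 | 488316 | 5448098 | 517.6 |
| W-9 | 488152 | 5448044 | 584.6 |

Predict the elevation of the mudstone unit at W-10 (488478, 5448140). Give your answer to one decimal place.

465.6 m

Two edge vectors: W-7→W-8 = (3, 213, -265.7), W-7→W-9 = (-161, 159, -198.7).
Normal n = (W-7→W-8) × (W-7→W-9) = (-76.8, 43373.8, 34770).
So ∂z/∂x = −n_x/n_z = 0.002208801 and ∂z/∂y = −n_y/n_z = −1.247448950.
Intercept c from W-7: 783.3 − 1078.59 + 6795958.42 = 6795663.14.
At (488478, 5448140): z = 1079.0 − 6796276.5 + 6795663.14 = 465.6 m.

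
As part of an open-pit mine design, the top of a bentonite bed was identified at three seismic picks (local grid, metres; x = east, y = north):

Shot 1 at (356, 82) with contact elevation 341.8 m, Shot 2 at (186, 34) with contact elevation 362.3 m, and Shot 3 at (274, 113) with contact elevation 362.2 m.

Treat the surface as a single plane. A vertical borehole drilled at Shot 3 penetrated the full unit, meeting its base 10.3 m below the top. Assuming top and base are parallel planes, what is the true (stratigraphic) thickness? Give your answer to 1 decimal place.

Let the plane be z = a·x + b·y + c.
Shot 2−Shot 1: −170a − 48b = 20.5;  Shot 3−Shot 1: −82a + 31b = 20.4.
Solving gives a = −0.17540, b = 0.19411.
|∇z| = √(a²+b²) = 0.26162, so dip δ = arctan(0.26162) = 14.66°.
True thickness = vertical thickness × cos δ = 10.3 × cos 14.66° = 10.0 m.

10.0 m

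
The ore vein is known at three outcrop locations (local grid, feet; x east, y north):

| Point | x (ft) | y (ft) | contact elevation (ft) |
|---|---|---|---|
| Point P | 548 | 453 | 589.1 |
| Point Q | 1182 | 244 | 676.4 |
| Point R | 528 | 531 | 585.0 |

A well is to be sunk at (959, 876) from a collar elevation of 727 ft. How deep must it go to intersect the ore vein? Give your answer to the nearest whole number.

Two edge vectors: Point P→Point Q = (634, -209, 87.3), Point P→Point R = (-20, 78, -4.1).
Normal n = (Point P→Point Q) × (Point P→Point R) = (-5952.5, 853.4, 45272).
So ∂z/∂x = −n_x/n_z = 0.13148 and ∂z/∂y = −n_y/n_z = −0.01885.
Intercept c from Point P: 589.1 − 72.05 + 8.54 = 525.59.
At (959, 876): z_contact = 126.1 − 16.5 + 525.59 = 635.2 ft.
Depth below ground = 727 − 635.2 = 92 ft.

92 ft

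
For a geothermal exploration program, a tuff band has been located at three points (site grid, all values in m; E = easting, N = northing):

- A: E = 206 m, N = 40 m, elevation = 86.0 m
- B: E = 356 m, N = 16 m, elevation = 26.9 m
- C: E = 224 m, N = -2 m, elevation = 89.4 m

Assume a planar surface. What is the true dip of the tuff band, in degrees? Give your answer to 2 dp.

Two edge vectors: A→B = (150, -24, -59.1), A→C = (18, -42, 3.4).
Normal n = (A→B) × (A→C) = (-2563.8, -1573.8, -5868).
So ∂z/∂E = −n_x/n_z = −0.43691 and ∂z/∂N = −n_y/n_z = −0.26820.
Gradient magnitude |∇z| = √(a² + b²) = √(0.19089 + 0.07193) = 0.51266.
True dip = arctan(0.51266) = 27.14°, dipping toward ENE (azimuth ≈ 058°).

27.14°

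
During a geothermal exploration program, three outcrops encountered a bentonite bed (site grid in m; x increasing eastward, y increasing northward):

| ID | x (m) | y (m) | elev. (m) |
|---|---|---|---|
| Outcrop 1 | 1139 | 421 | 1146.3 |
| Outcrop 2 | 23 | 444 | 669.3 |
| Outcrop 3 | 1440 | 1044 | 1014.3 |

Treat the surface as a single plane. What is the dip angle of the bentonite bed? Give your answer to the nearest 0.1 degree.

30.5°

Two edge vectors: Outcrop 1→Outcrop 2 = (-1116, 23, -477), Outcrop 1→Outcrop 3 = (301, 623, -132).
Normal n = (Outcrop 1→Outcrop 2) × (Outcrop 1→Outcrop 3) = (294135, -290889, -702191).
So ∂z/∂x = −n_x/n_z = 0.41888 and ∂z/∂y = −n_y/n_z = −0.41426.
Gradient magnitude |∇z| = √(a² + b²) = √(0.17546 + 0.17161) = 0.58913.
True dip = arctan(0.58913) = 30.5°, dipping toward NW (azimuth ≈ 315°).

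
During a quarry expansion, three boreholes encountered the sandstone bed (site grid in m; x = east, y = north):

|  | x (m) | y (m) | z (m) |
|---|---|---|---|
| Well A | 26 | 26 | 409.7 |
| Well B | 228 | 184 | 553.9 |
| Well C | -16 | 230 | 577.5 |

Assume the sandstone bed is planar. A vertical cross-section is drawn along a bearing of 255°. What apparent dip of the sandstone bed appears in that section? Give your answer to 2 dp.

15.36°

Let the plane be z = a·x + b·y + c.
Well B−Well A: 202a + 158b = 144.2;  Well C−Well A: −42a + 204b = 167.8.
Solving gives a = 0.06071, b = 0.83505.
Unit vector along 255° is (sin 255°, cos 255°) = (-0.9659, -0.2588).
Slope in that direction = a·(-0.9659) + b·(-0.2588) = −0.27476.
Apparent dip = arctan|0.27476| = 15.36° (true dip is 39.9°, so apparent ≤ true as expected).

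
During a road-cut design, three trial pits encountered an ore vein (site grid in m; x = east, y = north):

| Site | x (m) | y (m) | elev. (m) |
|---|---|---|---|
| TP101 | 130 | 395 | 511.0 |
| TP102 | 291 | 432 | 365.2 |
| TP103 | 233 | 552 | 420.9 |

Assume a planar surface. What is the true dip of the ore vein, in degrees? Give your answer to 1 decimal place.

42.3°

Let the plane be z = a·x + b·y + c.
TP102−TP101: 161a + 37b = −145.8;  TP103−TP101: 103a + 157b = −90.1.
Solving gives a = −0.91106, b = 0.02382.
Gradient magnitude |∇z| = √(a² + b²) = √(0.83004 + 0.00057) = 0.91138.
True dip = arctan(0.91138) = 42.3°, dipping toward E (azimuth ≈ 091°).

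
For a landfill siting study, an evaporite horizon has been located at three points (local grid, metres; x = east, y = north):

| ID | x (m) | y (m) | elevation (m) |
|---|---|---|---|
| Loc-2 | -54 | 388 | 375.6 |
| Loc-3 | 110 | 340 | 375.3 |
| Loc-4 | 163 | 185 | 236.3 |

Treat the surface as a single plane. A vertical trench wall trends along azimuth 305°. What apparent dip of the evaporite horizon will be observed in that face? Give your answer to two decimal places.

Two edge vectors: Loc-2→Loc-3 = (164, -48, -0.3), Loc-2→Loc-4 = (217, -203, -139.3).
Normal n = (Loc-2→Loc-3) × (Loc-2→Loc-4) = (6625.5, 22780.1, -22876).
So ∂z/∂x = −n_x/n_z = 0.28963 and ∂z/∂y = −n_y/n_z = 0.99581.
Unit vector along 305° is (sin 305°, cos 305°) = (-0.8192, 0.5736).
Slope in that direction = a·(-0.8192) + b·(0.5736) = 0.33392.
Apparent dip = arctan|0.33392| = 18.47° (true dip is 46.0°, so apparent ≤ true as expected).

18.47°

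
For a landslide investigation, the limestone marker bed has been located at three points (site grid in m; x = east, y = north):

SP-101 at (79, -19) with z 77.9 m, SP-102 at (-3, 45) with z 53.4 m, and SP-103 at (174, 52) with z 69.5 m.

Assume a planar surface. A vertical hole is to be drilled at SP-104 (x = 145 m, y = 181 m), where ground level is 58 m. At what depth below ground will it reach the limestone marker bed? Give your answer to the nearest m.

Two edge vectors: SP-101→SP-102 = (-82, 64, -24.5), SP-101→SP-103 = (95, 71, -8.4).
Normal n = (SP-101→SP-102) × (SP-101→SP-103) = (1201.9, -3016.3, -11902).
So ∂z/∂x = −n_x/n_z = 0.10098 and ∂z/∂y = −n_y/n_z = −0.25343.
Intercept c from SP-101: 77.9 − 7.98 − 4.82 = 65.11.
At (145, 181): z_contact = 14.6 − 45.9 + 65.11 = 33.9 m.
Depth below ground = 58 − 33.9 = 24 m.

24 m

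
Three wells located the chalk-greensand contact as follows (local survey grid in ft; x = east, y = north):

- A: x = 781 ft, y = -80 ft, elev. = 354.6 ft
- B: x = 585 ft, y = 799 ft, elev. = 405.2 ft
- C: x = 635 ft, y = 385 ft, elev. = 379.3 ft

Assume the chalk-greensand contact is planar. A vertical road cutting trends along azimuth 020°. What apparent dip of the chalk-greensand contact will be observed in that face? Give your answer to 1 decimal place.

4.6°

Two edge vectors: A→B = (-196, 879, 50.6), A→C = (-146, 465, 24.7).
Normal n = (A→B) × (A→C) = (-1817.7, -2546.4, 37194).
So ∂z/∂x = −n_x/n_z = 0.04887 and ∂z/∂y = −n_y/n_z = 0.06846.
Unit vector along 020° is (sin 20°, cos 20°) = (0.3420, 0.9397).
Slope in that direction = a·(0.3420) + b·(0.9397) = 0.08105.
Apparent dip = arctan|0.08105| = 4.6° (true dip is 4.8°, so apparent ≤ true as expected).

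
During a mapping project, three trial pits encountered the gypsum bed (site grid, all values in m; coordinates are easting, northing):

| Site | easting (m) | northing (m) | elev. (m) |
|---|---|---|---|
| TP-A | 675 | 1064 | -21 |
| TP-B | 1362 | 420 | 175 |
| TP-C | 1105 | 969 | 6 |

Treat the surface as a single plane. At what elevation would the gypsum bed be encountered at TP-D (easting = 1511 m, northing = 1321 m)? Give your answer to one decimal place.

-105.7 m

Let the plane be z = a·easting + b·northing + c.
TP-B−TP-A: 687a − 644b = 196;  TP-C−TP-A: 430a − 95b = 27.
Solving gives a = −0.005821, b = −0.310557.
Then c = -21 − a·675 − b·1064 = 313.36.
At (1511, 1321): z = −8.8 − 410.2 + 313.36 = -105.7 m.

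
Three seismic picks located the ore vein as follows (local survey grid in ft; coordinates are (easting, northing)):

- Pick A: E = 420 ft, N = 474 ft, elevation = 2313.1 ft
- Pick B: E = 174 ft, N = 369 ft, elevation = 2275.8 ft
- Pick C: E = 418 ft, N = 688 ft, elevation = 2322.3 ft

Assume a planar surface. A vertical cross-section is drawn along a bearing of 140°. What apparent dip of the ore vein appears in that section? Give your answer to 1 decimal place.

Let the plane be z = a·E + b·N + c.
Pick B−Pick A: −246a − 105b = −37.3;  Pick C−Pick A: −2a + 214b = 9.2.
Solving gives a = 0.13275, b = 0.04423.
Unit vector along 140° is (sin 140°, cos 140°) = (0.6428, -0.7660).
Slope in that direction = a·(0.6428) + b·(-0.7660) = 0.05144.
Apparent dip = arctan|0.05144| = 2.9° (true dip is 8.0°, so apparent ≤ true as expected).

2.9°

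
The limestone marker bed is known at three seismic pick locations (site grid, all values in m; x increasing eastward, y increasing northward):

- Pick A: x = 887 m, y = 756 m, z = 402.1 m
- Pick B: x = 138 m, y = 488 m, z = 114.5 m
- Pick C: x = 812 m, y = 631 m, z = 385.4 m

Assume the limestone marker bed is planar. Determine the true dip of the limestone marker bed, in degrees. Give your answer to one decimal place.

Let the plane be z = a·x + b·y + c.
Pick B−Pick A: −749a − 268b = −287.6;  Pick C−Pick A: −75a − 125b = −16.7.
Solving gives a = 0.42808, b = −0.12325.
Gradient magnitude |∇z| = √(a² + b²) = √(0.18325 + 0.01519) = 0.44547.
True dip = arctan(0.44547) = 24.0°, dipping toward WNW (azimuth ≈ 286°).

24.0°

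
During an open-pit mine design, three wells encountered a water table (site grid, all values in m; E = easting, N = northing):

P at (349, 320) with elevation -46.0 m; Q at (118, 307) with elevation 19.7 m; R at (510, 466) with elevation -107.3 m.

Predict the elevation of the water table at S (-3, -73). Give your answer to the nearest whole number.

96 m

Let the plane be z = a·E + b·N + c.
Q−P: −231a − 13b = 65.7;  R−P: 161a + 146b = −61.3.
Solving gives a = −0.27804, b = −0.11326.
Then c = -46 − a·349 − b·320 = 87.28.
At (-3, -73): z = 0.8 + 8.3 + 87.28 = 96.4 m.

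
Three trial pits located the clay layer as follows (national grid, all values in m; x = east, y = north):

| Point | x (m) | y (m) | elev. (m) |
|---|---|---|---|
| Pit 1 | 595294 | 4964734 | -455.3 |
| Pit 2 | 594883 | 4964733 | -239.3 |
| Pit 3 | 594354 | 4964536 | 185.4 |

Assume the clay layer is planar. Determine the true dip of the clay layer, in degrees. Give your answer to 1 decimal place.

Let the plane be z = a·x + b·y + c.
Pit 2−Pit 1: −411a − 1b = 216;  Pit 3−Pit 1: −940a − 198b = 640.7.
Solving gives a = −0.52372, b = −0.74949.
Gradient magnitude |∇z| = √(a² + b²) = √(0.27429 + 0.56174) = 0.91434.
True dip = arctan(0.91434) = 42.4°, dipping toward NE (azimuth ≈ 035°).

42.4°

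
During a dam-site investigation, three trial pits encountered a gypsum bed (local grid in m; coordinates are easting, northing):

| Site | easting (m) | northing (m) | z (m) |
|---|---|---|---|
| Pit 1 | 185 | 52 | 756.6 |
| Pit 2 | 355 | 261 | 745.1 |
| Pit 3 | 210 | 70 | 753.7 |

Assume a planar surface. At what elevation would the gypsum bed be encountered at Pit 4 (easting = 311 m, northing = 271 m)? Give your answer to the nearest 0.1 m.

Let the plane be z = a·easting + b·northing + c.
Pit 2−Pit 1: 170a + 209b = −11.5;  Pit 3−Pit 1: 25a + 18b = −2.9.
Solving gives a = −0.18434, b = 0.09492.
Then c = 756.6 − a·185 − b·52 = 785.77.
At (311, 271): z = −57.3 + 25.7 + 785.77 = 754.2 m.

754.2 m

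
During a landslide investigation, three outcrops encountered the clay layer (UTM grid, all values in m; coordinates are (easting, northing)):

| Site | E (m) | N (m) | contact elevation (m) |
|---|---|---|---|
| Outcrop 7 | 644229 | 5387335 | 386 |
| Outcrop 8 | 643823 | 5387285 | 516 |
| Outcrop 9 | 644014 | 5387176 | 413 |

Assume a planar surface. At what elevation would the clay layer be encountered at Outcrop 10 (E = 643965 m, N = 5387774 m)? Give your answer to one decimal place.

Let the plane be z = a·E + b·N + c.
Outcrop 8−Outcrop 7: −406a − 50b = 130;  Outcrop 9−Outcrop 7: −215a − 159b = 27.
Solving gives a = −0.359081109, b = 0.315738607.
Then c = 386 − a·644229 − b·5387335 = −1469273.18.
At (643965, 5387774): z = −231235.7 + 1701128.3 − 1469273.18 = 619.4 m.

619.4 m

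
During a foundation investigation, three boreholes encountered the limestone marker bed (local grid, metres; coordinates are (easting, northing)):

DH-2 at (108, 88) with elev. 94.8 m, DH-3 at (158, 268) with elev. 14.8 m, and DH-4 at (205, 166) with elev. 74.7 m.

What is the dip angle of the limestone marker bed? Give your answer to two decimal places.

Let the plane be z = a·E + b·N + c.
DH-3−DH-2: 50a + 180b = −80;  DH-4−DH-2: 97a + 78b = −20.1.
Solving gives a = 0.19336, b = −0.49816.
Gradient magnitude |∇z| = √(a² + b²) = √(0.03739 + 0.24816) = 0.53437.
True dip = arctan(0.53437) = 28.12°, dipping toward NNW (azimuth ≈ 339°).

28.12°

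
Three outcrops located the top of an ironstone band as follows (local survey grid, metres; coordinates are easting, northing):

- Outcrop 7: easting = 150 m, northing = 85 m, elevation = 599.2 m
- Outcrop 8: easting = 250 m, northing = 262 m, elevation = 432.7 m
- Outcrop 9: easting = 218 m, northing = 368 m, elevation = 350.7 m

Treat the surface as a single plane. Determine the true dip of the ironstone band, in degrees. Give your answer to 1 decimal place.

Two edge vectors: Outcrop 7→Outcrop 8 = (100, 177, -166.5), Outcrop 7→Outcrop 9 = (68, 283, -248.5).
Normal n = (Outcrop 7→Outcrop 8) × (Outcrop 7→Outcrop 9) = (3135, 13528, 16264).
So ∂z/∂easting = −n_x/n_z = −0.19276 and ∂z/∂northing = −n_y/n_z = −0.83178.
Gradient magnitude |∇z| = √(a² + b²) = √(0.03716 + 0.69185) = 0.85382.
True dip = arctan(0.85382) = 40.5°, dipping toward NNE (azimuth ≈ 013°).

40.5°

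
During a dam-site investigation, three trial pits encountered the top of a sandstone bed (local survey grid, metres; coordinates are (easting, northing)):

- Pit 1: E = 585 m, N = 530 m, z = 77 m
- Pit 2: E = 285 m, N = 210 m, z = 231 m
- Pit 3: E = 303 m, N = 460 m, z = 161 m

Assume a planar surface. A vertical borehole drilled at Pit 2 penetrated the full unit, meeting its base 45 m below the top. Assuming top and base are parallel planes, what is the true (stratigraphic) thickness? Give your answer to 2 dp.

42.46 m

Let the plane be z = a·E + b·N + c.
Pit 2−Pit 1: −300a − 320b = 154;  Pit 3−Pit 1: −282a − 70b = 84.
Solving gives a = −0.23252, b = −0.26326.
|∇z| = √(a²+b²) = 0.35124, so dip δ = arctan(0.35124) = 19.35°.
True thickness = vertical thickness × cos δ = 45 × cos 19.35° = 42.46 m.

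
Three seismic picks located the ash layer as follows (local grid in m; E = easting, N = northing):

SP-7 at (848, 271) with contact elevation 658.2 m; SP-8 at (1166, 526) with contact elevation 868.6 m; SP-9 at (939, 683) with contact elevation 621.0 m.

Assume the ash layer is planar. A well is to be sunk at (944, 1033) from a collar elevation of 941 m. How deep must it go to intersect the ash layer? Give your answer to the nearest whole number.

416 m

Let the plane be z = a·E + b·N + c.
SP-8−SP-7: 318a + 255b = 210.4;  SP-9−SP-7: 91a + 412b = −37.2.
Solving gives a = 0.89203, b = −0.28732.
Then c = 658.2 − a·848 − b·271 = −20.38.
At (944, 1033): z_contact = 842.1 − 296.8 − 20.38 = 524.9 m.
Depth below ground = 941 − 524.9 = 416 m.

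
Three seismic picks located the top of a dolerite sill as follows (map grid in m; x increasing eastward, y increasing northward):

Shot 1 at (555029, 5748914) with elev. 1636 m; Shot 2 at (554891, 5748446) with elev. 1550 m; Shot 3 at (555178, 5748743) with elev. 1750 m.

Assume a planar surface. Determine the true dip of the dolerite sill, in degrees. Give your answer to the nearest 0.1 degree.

36.1°

Two edge vectors: Shot 1→Shot 2 = (-138, -468, -86), Shot 1→Shot 3 = (149, -171, 114).
Normal n = (Shot 1→Shot 2) × (Shot 1→Shot 3) = (-68058, 2918, 93330).
So ∂z/∂x = −n_x/n_z = 0.72922 and ∂z/∂y = −n_y/n_z = −0.03127.
Gradient magnitude |∇z| = √(a² + b²) = √(0.53176 + 0.00098) = 0.72989.
True dip = arctan(0.72989) = 36.1°, dipping toward W (azimuth ≈ 272°).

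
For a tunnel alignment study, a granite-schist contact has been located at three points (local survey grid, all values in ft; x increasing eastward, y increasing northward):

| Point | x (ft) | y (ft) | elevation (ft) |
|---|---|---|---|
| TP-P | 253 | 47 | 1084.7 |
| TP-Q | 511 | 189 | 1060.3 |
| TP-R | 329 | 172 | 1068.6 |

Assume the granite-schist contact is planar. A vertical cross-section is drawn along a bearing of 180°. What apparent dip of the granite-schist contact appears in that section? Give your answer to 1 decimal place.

6.1°

Let the plane be z = a·x + b·y + c.
TP-Q−TP-P: 258a + 142b = −24.4;  TP-R−TP-P: 76a + 125b = −16.1.
Solving gives a = −0.03560, b = −0.10716.
Unit vector along 180° is (sin 180°, cos 180°) = (0.0000, -1.0000).
Slope in that direction = a·(0.0000) + b·(-1.0000) = 0.10716.
Apparent dip = arctan|0.10716| = 6.1° (true dip is 6.4°, so apparent ≤ true as expected).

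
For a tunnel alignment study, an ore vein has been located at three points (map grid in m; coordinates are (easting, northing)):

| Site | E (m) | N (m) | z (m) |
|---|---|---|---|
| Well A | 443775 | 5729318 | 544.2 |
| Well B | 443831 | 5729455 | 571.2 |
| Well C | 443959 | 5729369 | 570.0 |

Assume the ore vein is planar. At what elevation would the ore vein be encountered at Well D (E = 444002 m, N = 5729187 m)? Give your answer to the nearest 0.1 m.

545.5 m

Let the plane be z = a·E + b·N + c.
Well B−Well A: 56a + 137b = 27;  Well C−Well A: 184a + 51b = 25.8.
Solving gives a = 0.096528275, b = 0.157623479.
Then c = 544.2 − a·443775 − b·5729318 = −945367.67.
At (444002, 5729187): z = 42858.7 + 903054.4 − 945367.67 = 545.5 m.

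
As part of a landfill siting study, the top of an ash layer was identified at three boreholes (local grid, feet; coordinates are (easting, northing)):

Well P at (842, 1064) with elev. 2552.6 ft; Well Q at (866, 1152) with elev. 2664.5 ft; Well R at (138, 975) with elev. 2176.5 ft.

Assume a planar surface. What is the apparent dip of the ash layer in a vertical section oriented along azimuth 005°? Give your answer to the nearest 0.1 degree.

50.1°

Let the plane be z = a·E + b·N + c.
Well Q−Well P: 24a + 88b = 111.9;  Well R−Well P: −704a − 89b = −376.1.
Solving gives a = 0.38681, b = 1.16610.
Unit vector along 005° is (sin 5°, cos 5°) = (0.0872, 0.9962).
Slope in that direction = a·(0.0872) + b·(0.9962) = 1.19537.
Apparent dip = arctan|1.19537| = 50.1° (true dip is 50.9°, so apparent ≤ true as expected).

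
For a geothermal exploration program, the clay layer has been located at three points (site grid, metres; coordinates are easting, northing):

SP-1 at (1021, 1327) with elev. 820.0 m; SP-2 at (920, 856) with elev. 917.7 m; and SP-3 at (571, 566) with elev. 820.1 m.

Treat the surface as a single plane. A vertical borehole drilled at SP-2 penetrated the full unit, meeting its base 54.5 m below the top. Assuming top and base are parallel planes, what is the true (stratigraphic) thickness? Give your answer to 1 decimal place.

45.9 m

Let the plane be z = a·easting + b·northing + c.
SP-2−SP-1: −101a − 471b = 97.7;  SP-3−SP-1: −450a − 761b = 0.1.
Solving gives a = 0.55003, b = −0.32538.
|∇z| = √(a²+b²) = 0.63906, so dip δ = arctan(0.63906) = 32.58°.
True thickness = vertical thickness × cos δ = 54.5 × cos 32.58° = 45.9 m.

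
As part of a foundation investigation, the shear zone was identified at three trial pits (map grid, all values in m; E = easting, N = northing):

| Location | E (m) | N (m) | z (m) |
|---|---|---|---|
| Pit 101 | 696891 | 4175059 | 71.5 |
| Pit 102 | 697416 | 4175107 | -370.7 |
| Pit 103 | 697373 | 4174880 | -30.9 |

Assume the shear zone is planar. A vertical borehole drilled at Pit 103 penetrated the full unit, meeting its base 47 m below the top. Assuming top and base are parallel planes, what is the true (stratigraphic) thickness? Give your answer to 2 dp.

25.61 m

Let the plane be z = a·E + b·N + c.
Pit 102−Pit 101: 525a + 48b = −442.2;  Pit 103−Pit 101: 482a − 179b = −102.4.
Solving gives a = −0.71786, b = −1.36093.
|∇z| = √(a²+b²) = 1.53866, so dip δ = arctan(1.53866) = 56.98°.
True thickness = vertical thickness × cos δ = 47 × cos 56.98° = 25.61 m.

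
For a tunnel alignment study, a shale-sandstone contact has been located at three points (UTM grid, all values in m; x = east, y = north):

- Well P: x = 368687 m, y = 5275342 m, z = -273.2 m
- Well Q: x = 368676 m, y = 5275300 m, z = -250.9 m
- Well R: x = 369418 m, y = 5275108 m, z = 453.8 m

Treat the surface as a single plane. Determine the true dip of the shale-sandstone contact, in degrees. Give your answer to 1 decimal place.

46.5°

Let the plane be z = a·x + b·y + c.
Well Q−Well P: −11a − 42b = 22.3;  Well R−Well P: 731a − 234b = 727.
Solving gives a = 0.76078, b = −0.73020.
Gradient magnitude |∇z| = √(a² + b²) = √(0.57879 + 0.53320) = 1.05451.
True dip = arctan(1.05451) = 46.5°, dipping toward NW (azimuth ≈ 314°).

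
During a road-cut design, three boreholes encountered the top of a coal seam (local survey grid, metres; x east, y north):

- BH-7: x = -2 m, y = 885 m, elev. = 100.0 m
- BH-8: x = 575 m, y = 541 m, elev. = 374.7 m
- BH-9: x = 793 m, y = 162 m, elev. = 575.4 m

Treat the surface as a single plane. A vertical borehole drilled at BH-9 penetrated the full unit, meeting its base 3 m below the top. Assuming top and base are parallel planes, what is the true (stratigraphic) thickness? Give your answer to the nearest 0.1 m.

2.7 m

Two edge vectors: BH-7→BH-8 = (577, -344, 274.7), BH-7→BH-9 = (795, -723, 475.4).
Normal n = (BH-7→BH-8) × (BH-7→BH-9) = (35070.5, -55919.3, -143691).
So ∂z/∂x = −n_x/n_z = 0.24407 and ∂z/∂y = −n_y/n_z = −0.38916.
|∇z| = √(a²+b²) = 0.45937, so dip δ = arctan(0.45937) = 24.67°.
True thickness = vertical thickness × cos δ = 3 × cos 24.67° = 2.7 m.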